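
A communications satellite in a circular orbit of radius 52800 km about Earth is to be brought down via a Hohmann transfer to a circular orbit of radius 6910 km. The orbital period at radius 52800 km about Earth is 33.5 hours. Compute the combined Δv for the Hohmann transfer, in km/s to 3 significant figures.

Δv = 3.94 km/s

From Kepler's third law T² = 4π²r³/μ at r = 52800 km, T = 33.5 hours = 33.5 × 3600 s = 1.206×10^5 s: μ = 4π²r³/T² = 3.99546×10^5 km³/s².
Semi-major axis of the transfer orbit: a_t = (52800 + 6910)/2 = 29855 km.
Circular speed at r₁: v₁ = √(μ/r₁) = √(3.99546×10^5/52800) = 2.7508 km/s.
On the transfer ellipse at r₁, v² = μ(2/r − 1/a) gives v_a = √[μ(2/r₁ − 1/a_t)] = 1.3234 km/s.
First burn Δv₁ = |v_a − v₁| = 1.4274 km/s.
At r₂, v₂ = √(μ/r₂) = 7.604040 km/s.
Transfer-orbit speed at r₂: v_p = √[μ(2/r₂ − 1/a_t)] = 10.11237 km/s.
Second burn Δv₂ = |v₂ − v_p| = 2.5083 km/s.
Δv = Δv₁ + Δv₂ = 1.4274 + 2.5083 = 3.936 km/s.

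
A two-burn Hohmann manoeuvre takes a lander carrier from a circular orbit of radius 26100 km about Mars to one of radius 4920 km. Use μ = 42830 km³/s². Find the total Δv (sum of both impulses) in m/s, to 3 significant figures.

Δv = 1440 m/s

Transfer-ellipse semi-major axis a_t = (r₁ + r₂)/2 = (26100 + 4920)/2 = 15510 km.
At r₁ the circular-orbit speed is v₁ = √(μ/r₁) = 1.281 km/s.
Transfer-orbit speed at r₁ (vis-viva equation): v_a = √[μ(2/r₁ − 1/a_t)] = 0.7215 km/s.
First burn Δv₁ = |v_a − v₁| = 0.5595 km/s.
Circular speed at r₂: v₂ = √(μ/r₂) = 2.9505 km/s.
Transfer-orbit speed at r₂: v_p = √[μ(2/r₂ − 1/a_t)] = 3.8274 km/s.
Second burn Δv₂ = |v₂ − v_p| = 0.8769 km/s.
Total Δv = Δv₁ + Δv₂ = 1.436 km/s.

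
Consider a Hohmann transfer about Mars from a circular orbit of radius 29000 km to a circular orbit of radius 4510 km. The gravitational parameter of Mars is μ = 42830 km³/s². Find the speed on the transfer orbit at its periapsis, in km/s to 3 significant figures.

Semi-major axis of the transfer orbit: a_t = (29000 + 4510)/2 = 16755 km.
At periapsis, r = 4510 km.
Applying v² = μ(2/r − 1/a_t): v = 4.054 km/s.

v = 4.05 km/s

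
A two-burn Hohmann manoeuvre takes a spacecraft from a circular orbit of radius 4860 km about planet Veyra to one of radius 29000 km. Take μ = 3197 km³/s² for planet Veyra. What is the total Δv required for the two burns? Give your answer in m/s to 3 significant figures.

The Hohmann ellipse has a_t = (r₁ + r₂)/2 = 16930 km.
At r₁ the circular-orbit speed is v₁ = √(μ/r₁) = 0.811060 km/s.
On the transfer ellipse at r₁, vis-viva gives v_p = √[μ(2/r₁ − 1/a_t)] = 1.06151 km/s.
First burn Δv₁ = |v_p − v₁| = 0.25045 km/s.
Circular speed at r₂: v₂ = √(μ/r₂) = 0.332026 km/s.
Transfer-orbit speed at r₂: v_a = √[μ(2/r₂ − 1/a_t)] = 0.177894 km/s.
Second burn Δv₂ = |v₂ − v_a| = 0.15413 km/s.
Δv = Δv₁ + Δv₂ = 0.25045 + 0.15413 = 0.4046 km/s.

Δv = 405 m/s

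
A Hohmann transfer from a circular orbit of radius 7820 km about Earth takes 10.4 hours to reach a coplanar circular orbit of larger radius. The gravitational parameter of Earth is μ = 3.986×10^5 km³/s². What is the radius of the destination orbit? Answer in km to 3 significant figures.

Transfer time t = 10.4 hours = 37440 s, and t = π√(a_t³/μ).
So a_t = (μ t²/π²)^(1/3) = (3.986×10^5 × (37440)² / π²)^(1/3) = 38398 km.
Since a_t = (r₁ + r₂)/2, r₂ = 2a_t − r₁ = 2×38398 − 7820 = 68976 km.

r₂ = 69000 km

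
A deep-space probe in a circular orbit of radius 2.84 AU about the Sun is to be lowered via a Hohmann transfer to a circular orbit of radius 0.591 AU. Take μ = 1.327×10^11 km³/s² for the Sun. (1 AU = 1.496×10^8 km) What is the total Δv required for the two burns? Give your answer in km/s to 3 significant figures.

Δv = 18.4 km/s

In km: r₁ = 2.84 × 1.496×10^8 = 4.24864×10^8 km; r₂ = 0.591 × 1.496×10^8 = 8.84136×10^7 km.
Semi-major axis of the transfer orbit: a_t = (4.24864×10^8 + 8.84136×10^7)/2 = 2.566388×10^8 km.
Circular speed at r₁: v₁ = √(μ/r₁) = √(1.327×10^11/4.24864×10^8) = 17.67 km/s.
On the transfer ellipse at r₁, vis-viva gives v_a = √[μ(2/r₁ − 1/a_t)] = 10.37 km/s.
First burn Δv₁ = |v_a − v₁| = 7.300 km/s.
Circular speed at r₂: v₂ = √(μ/r₂) = 38.74 km/s.
Transfer-orbit speed at r₂: v_p = √[μ(2/r₂ − 1/a_t)] = 49.85 km/s.
Second burn Δv₂ = |v₂ − v_p| = 11.11 km/s.
Total Δv = Δv₁ + Δv₂ = 18.41 km/s.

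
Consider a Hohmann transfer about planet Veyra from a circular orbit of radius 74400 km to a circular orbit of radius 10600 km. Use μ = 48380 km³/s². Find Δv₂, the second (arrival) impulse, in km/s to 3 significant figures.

The Hohmann ellipse has a_t = (r₁ + r₂)/2 = 42500 km.
On the circular orbit at r = 10600 km, v_c = √(μ/r) = 2.13639 km/s.
Transfer-orbit speed at the same r (vis-viva, a = a_t): v_t = √[μ(2/r − 1/a_t)] = 2.82665 km/s.
Δv₂ = |v_t − v_c| = |2.82665 − 2.13639| = 0.6903 km/s.

Δv₂ = 0.690 km/s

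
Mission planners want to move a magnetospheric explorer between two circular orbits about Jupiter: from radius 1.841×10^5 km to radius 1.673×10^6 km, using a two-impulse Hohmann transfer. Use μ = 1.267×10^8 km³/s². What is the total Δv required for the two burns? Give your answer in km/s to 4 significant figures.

Semi-major axis of the transfer orbit: a_t = (1.841×10^5 + 1.673×10^6)/2 = 9.2855×10^5 km.
Circular speed at r₁: v₁ = √(μ/r₁) = √(1.267×10^8/1.841×10^5) = 26.234 km/s.
Transfer-orbit speed at r₁ (vis-viva): v_p = √[μ(2/r₁ − 1/a_t)] = 35.213 km/s.
First burn Δv₁ = |v_p − v₁| = 8.979 km/s.
At r₂, v₂ = √(μ/r₂) = 8.702 km/s.
Transfer-orbit speed at r₂: v_a = √[μ(2/r₂ − 1/a_t)] = 3.875 km/s.
Second burn Δv₂ = |v₂ − v_a| = 4.827 km/s.
Total Δv = Δv₁ + Δv₂ = 13.81 km/s.

Δv = 13.81 km/s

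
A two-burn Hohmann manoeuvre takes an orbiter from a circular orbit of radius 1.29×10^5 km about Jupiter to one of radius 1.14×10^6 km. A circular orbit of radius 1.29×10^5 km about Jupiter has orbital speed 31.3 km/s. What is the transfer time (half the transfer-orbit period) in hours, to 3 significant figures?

From the circular-orbit relation v² = μ/r at r = 1.29×10^5 km: μ = v²r = (31.3)² × 1.29×10^5 = 1.26380×10^8 km³/s².
The Hohmann ellipse has a_t = (r₁ + r₂)/2 = 6.345×10^5 km.
By Kepler's third law the transfer-orbit period is T = 2π√(a_t³/μ), so t = T/2 = 1.412×10^5 s.
Converting: 1.412×10^5 s ÷ 3600 s/hour = 39.2 hours.

t = 39.2 hours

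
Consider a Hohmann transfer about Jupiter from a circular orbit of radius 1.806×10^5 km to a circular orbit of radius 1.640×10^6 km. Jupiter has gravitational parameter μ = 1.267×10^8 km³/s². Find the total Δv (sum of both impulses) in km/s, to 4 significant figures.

Δv = 13.94 km/s

Semi-major axis of the transfer orbit: a_t = (1.806×10^5 + 1.640×10^6)/2 = 9.103×10^5 km.
Circular speed at r₁: v₁ = √(μ/r₁) = √(1.267×10^8/1.806×10^5) = 26.487 km/s.
On the transfer ellipse at r₁, vis-viva equation gives v_p = √[μ(2/r₁ − 1/a_t)] = 35.552 km/s.
First burn Δv₁ = |v_p − v₁| = 9.065 km/s.
At r₂, v₂ = √(μ/r₂) = 8.790 km/s.
Transfer-orbit speed at r₂: v_a = √[μ(2/r₂ − 1/a_t)] = 3.915 km/s.
Second burn Δv₂ = |v₂ − v_a| = 4.875 km/s.
Δv = Δv₁ + Δv₂ = 9.065 + 4.875 = 13.94 km/s.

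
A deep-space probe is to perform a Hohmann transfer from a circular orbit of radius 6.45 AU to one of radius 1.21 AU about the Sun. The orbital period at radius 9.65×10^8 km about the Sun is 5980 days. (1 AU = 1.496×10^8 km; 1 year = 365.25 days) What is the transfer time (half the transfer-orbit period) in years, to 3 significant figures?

t = 3.75 years

From Kepler's third law T² = 4π²r³/μ at r = 9.65×10^8 km, T = 5980 days = 5980 × 86400 s = 5.16672×10^8 s: μ = 4π²r³/T² = 1.32896×10^11 km³/s².
In km: r₁ = 6.45 × 1.496×10^8 = 9.6492×10^8 km; r₂ = 1.21 × 1.496×10^8 = 1.81016×10^8 km.
The Hohmann ellipse has a_t = (r₁ + r₂)/2 = 5.72968×10^8 km.
Transfer time t = π√(a_t³/μ) = π√((5.72968×10^8)³ / 1.32896×10^11) = 1.182×10^8 s.
Converting: 1.182×10^8 s ÷ 3.15576×10^7 s/year (365.25 × 86400) = 3.75 years.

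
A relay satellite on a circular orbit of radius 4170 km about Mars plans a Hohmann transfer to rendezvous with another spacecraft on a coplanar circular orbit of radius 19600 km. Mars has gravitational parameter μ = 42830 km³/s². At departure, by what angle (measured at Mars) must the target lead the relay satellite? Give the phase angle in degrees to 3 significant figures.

φ = 95.0°

The Hohmann ellipse has a_t = (r₁ + r₂)/2 = 11885 km.
Transfer time t = π√(a_t³/μ) = 19668.7 s.
The target's mean motion on its circular orbit is ω₂ = √(μ/r₂³) = 7.54206×10^-5 rad/s.
Angle swept by the target during transfer: ω₂·t = 1.4834 rad = 84.99°.
Arrival is 180° from departure on the ellipse, so φ = 180° − 84.99° = 95.0°.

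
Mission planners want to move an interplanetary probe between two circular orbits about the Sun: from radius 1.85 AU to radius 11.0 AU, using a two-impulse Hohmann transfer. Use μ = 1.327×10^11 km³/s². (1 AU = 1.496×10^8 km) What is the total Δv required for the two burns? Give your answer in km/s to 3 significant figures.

Δv = 10.9 km/s

In km: r₁ = 1.85 × 1.496×10^8 = 2.7676×10^8 km; r₂ = 11.0 × 1.496×10^8 = 1.6456×10^9 km.
Semi-major axis of the transfer orbit: a_t = (2.7676×10^8 + 1.6456×10^9)/2 = 9.6118×10^8 km.
Circular speed at r₁: v₁ = √(μ/r₁) = √(1.327×10^11/2.7676×10^8) = 21.8970 km/s.
Transfer-orbit speed at r₁ (vis-viva equation): v_p = √[μ(2/r₁ − 1/a_t)] = 28.6513 km/s.
First burn Δv₁ = |v_p − v₁| = 6.7543 km/s.
At r₂, v₂ = √(μ/r₂) = 8.9799 km/s.
Transfer-orbit speed at r₂: v_a = √[μ(2/r₂ − 1/a_t)] = 4.8186 km/s.
Second burn Δv₂ = |v₂ − v_a| = 4.1613 km/s.
Δv = Δv₁ + Δv₂ = 6.7543 + 4.1613 = 10.92 km/s.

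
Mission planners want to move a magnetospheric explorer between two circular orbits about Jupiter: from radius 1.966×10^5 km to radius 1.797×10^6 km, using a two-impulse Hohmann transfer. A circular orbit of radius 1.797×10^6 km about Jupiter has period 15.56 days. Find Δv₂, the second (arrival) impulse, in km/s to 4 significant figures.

From Kepler's third law T² = 4π²r³/μ at r = 1.797×10^6 km, T = 15.56 days = 15.56 × 86400 s = 1.344384×10^6 s: μ = 4π²r³/T² = 1.26753×10^8 km³/s².
Transfer-ellipse semi-major axis a_t = (r₁ + r₂)/2 = (1.966×10^5 + 1.797×10^6)/2 = 9.968×10^5 km.
On the circular orbit at r = 1.797×10^6 km, v_c = √(μ/r) = 8.399 km/s.
Vis-viva on the transfer ellipse at r = 1.797×10^6 km gives v_t = √[μ(2/r − 1/a_t)] = 3.730 km/s.
Δv₂ = |v_t − v_c| = |3.730 − 8.399| = 4.669 km/s.

Δv₂ = 4.669 km/s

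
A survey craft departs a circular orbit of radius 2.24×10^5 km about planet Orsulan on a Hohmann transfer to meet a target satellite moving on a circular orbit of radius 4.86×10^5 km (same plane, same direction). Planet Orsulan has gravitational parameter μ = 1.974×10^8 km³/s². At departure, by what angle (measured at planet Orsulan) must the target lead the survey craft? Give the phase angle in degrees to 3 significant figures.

φ = 67.6°

Semi-major axis of the transfer orbit: a_t = (2.240×10^5 + 4.860×10^5)/2 = 3.550×10^5 km.
The half-period of the transfer ellipse is t = π√(a_t³/μ) = 47295 s.
Target angular speed ω₂ = √(μ/r₂³) = 4.1469×10^-5 rad/s.
Angle swept by the target during transfer: ω₂·t = 1.961 rad = 112.4°.
The survey craft traverses 180° on the transfer ellipse, so the target must lead by 180° − 112.4° = 67.6°.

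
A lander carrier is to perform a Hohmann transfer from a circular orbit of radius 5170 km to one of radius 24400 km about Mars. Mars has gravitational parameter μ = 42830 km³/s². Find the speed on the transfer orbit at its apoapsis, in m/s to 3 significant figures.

Transfer-ellipse semi-major axis a_t = (r₁ + r₂)/2 = (5170 + 24400)/2 = 14785 km.
The apoapsis of the transfer ellipse is at r = 24400 km.
Applying v² = μ(2/r − 1/a_t): v = 0.7835 km/s.

v = 783 m/s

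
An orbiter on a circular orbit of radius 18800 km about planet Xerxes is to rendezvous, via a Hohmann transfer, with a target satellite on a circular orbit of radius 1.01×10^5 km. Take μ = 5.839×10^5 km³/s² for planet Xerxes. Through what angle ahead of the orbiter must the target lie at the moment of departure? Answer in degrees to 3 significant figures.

The Hohmann ellipse has a_t = (r₁ + r₂)/2 = 59900 km.
Transfer time t = π√(a_t³/μ) = 60273 s.
The target's mean motion on its circular orbit is ω₂ = √(μ/r₂³) = 2.3806×10^-5 rad/s.
Angle swept by the target during transfer: ω₂·t = 1.4349 rad = 82.21°.
Arrival is 180° from departure on the ellipse, so φ = 180° − 82.21° = 97.8°.

φ = 97.8°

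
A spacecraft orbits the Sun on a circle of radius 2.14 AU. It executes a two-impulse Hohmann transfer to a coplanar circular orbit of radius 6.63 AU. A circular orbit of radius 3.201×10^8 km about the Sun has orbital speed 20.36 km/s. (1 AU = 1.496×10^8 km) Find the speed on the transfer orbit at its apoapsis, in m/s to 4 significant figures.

v = 8080 m/s

From the circular-orbit relation v² = μ/r at r = 3.201×10^8 km: μ = v²r = (20.36)² × 3.201×10^8 = 1.32691×10^11 km³/s².
In km: r₁ = 2.14 × 1.496×10^8 = 3.20144×10^8 km; r₂ = 6.63 × 1.496×10^8 = 9.91848×10^8 km.
Transfer-ellipse semi-major axis a_t = (r₁ + r₂)/2 = (3.20144×10^8 + 9.91848×10^8)/2 = 6.55996×10^8 km.
At apoapsis, r = 9.91848×10^8 km.
From the vis-viva equation, v = √[μ(2/r − 1/a_t)] = 8.080 km/s.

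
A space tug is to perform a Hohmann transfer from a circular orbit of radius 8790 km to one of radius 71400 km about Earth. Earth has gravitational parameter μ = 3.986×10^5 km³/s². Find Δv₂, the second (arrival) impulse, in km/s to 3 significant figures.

Δv₂ = 1.26 km/s

Transfer-ellipse semi-major axis a_t = (r₁ + r₂)/2 = (8790 + 71400)/2 = 40095 km.
On the circular orbit at r = 71400 km, v_c = √(μ/r) = 2.36276 km/s.
Vis-viva on the transfer ellipse at r = 71400 km gives v_t = √[μ(2/r − 1/a_t)] = 1.10629 km/s.
Δv₂ = |v_t − v_c| = |1.10629 − 2.36276| = 1.256 km/s.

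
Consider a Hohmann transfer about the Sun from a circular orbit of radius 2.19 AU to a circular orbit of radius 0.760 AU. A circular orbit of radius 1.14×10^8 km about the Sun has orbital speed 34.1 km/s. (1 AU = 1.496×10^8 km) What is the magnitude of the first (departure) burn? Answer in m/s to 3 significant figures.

Δv₁ = 5680 m/s

From the circular-orbit relation v² = μ/r at r = 1.14×10^8 km: μ = v²r = (34.1)² × 1.14×10^8 = 1.32560×10^11 km³/s².
In km: r₁ = 2.19 × 1.496×10^8 = 3.27624×10^8 km; r₂ = 0.760 × 1.496×10^8 = 1.13696×10^8 km.
The Hohmann ellipse has a_t = (r₁ + r₂)/2 = 2.2066×10^8 km.
Circular speed at r = 3.27624×10^8 km: v_c = √(μ/r) = 20.115 km/s.
Transfer-orbit speed at the same r (vis-viva, a = a_t): v_t = √[μ(2/r − 1/a_t)] = 14.439 km/s.
Δv₁ = |v_t − v_c| = |14.439 − 20.115| = 5.676 km/s.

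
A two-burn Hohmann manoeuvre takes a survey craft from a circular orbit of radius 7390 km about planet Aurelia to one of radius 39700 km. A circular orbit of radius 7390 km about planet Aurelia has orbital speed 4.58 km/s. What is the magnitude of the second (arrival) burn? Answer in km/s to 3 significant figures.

Δv₂ = 0.869 km/s

From the circular-orbit relation v² = μ/r at r = 7390 km: μ = v²r = (4.58)² × 7390 = 1.55016×10^5 km³/s².
The Hohmann ellipse has a_t = (r₁ + r₂)/2 = 23545 km.
Circular speed at r = 39700 km: v_c = √(μ/r) = 1.976 km/s.
Transfer-orbit speed at the same r (vis-viva, a = a_t): v_t = √[μ(2/r − 1/a_t)] = 1.107 km/s.
Δv₂ = |v_t − v_c| = |1.107 − 1.976| = 0.8690 km/s.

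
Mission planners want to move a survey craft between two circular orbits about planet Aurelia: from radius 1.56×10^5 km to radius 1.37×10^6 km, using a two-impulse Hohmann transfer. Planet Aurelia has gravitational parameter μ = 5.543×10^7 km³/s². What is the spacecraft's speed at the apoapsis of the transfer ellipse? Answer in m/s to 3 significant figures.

Semi-major axis of the transfer orbit: a_t = (1.560×10^5 + 1.370×10^6)/2 = 7.630×10^5 km.
At apoapsis, r = 1.370×10^6 km.
Vis-viva: v = √[μ(2/r − 1/a_t)] = √[5.543×10^7 × (2/1.370×10^6 − 1/7.630×10^5)] = 2.876 km/s.

v = 2880 m/s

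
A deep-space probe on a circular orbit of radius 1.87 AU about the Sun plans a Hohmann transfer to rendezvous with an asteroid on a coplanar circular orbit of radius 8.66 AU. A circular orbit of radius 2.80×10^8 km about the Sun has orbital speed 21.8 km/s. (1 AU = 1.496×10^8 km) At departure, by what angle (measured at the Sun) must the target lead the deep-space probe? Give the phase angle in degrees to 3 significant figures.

From the circular-orbit relation v² = μ/r at r = 2.80×10^8 km: μ = v²r = (21.8)² × 2.80×10^8 = 1.33067×10^11 km³/s².
In km: r₁ = 1.87 × 1.496×10^8 = 2.79752×10^8 km; r₂ = 8.66 × 1.496×10^8 = 1.295536×10^9 km.
Transfer-ellipse semi-major axis a_t = (r₁ + r₂)/2 = (2.79752×10^8 + 1.295536×10^9)/2 = 7.87644×10^8 km.
The half-period of the transfer ellipse is t = π√(a_t³/μ) = 1.90375×10^8 s.
Target angular speed ω₂ = √(μ/r₂³) = 7.82278×10^-9 rad/s.
Angle swept by the target during transfer: ω₂·t = 1.4893 rad = 85.33°.
The deep-space probe traverses 180° on the transfer ellipse, so the target must lead by 180° − 85.33° = 94.7°.

φ = 94.7°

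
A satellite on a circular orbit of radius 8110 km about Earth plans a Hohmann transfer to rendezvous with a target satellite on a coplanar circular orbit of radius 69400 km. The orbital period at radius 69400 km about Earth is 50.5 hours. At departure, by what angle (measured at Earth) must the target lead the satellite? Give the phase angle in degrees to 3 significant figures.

From Kepler's third law T² = 4π²r³/μ at r = 69400 km, T = 50.5 hours = 50.5 × 3600 s = 1.818×10^5 s: μ = 4π²r³/T² = 3.99255×10^5 km³/s².
Transfer-ellipse semi-major axis a_t = (r₁ + r₂)/2 = (8110 + 69400)/2 = 38755 km.
The half-period of the transfer ellipse is t = π√(a_t³/μ) = 37930 s.
The target's mean motion on its circular orbit is ω₂ = √(μ/r₂³) = 3.456×10^-5 rad/s.
Angle swept by the target during transfer: ω₂·t = 1.311 rad = 75.11°.
Arrival is 180° from departure on the ellipse, so φ = 180° − 75.11° = 105°.

φ = 105°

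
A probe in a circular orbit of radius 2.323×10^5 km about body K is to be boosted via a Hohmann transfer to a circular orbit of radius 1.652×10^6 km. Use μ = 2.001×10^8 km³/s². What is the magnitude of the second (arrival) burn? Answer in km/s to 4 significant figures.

Δv₂ = 5.541 km/s

The Hohmann ellipse has a_t = (r₁ + r₂)/2 = 9.4215×10^5 km.
Circular speed at r = 1.652×10^6 km: v_c = √(μ/r) = 11.006 km/s.
Vis-viva on the transfer ellipse at r = 1.652×10^6 km gives v_t = √[μ(2/r − 1/a_t)] = 5.4649 km/s.
Δv₂ = |v_t − v_c| = |5.4649 − 11.006| = 5.541 km/s.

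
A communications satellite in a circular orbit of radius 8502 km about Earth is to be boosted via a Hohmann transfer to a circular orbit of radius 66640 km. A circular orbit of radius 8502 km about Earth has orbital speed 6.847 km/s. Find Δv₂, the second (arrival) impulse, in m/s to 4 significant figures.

From the circular-orbit relation v² = μ/r at r = 8502 km: μ = v²r = (6.847)² × 8502 = 3.98586×10^5 km³/s².
Transfer-ellipse semi-major axis a_t = (r₁ + r₂)/2 = (8502 + 66640)/2 = 37571 km.
Circular speed at r = 66640 km: v_c = √(μ/r) = 2.4456 km/s.
Vis-viva on the transfer ellipse at r = 66640 km gives v_t = √[μ(2/r − 1/a_t)] = 1.1634 km/s.
Δv₂ = |v_t − v_c| = |1.1634 − 2.4456| = 1.282 km/s.

Δv₂ = 1282 m/s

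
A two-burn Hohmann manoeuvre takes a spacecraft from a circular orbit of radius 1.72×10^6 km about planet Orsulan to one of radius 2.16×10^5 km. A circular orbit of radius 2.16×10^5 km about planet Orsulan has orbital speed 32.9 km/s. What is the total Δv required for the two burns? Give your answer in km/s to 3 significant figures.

From the circular-orbit relation v² = μ/r at r = 2.16×10^5 km: μ = v²r = (32.9)² × 2.16×10^5 = 2.33801×10^8 km³/s².
Semi-major axis of the transfer orbit: a_t = (1.720×10^6 + 2.160×10^5)/2 = 9.680×10^5 km.
At r₁ the circular-orbit speed is v₁ = √(μ/r₁) = 11.659 km/s.
Transfer-orbit speed at r₁ (v² = μ(2/r − 1/a)): v_a = √[μ(2/r₁ − 1/a_t)] = 5.5074 km/s.
First burn Δv₁ = |v_a − v₁| = 6.152 km/s.
At r₂, v₂ = √(μ/r₂) = 32.90 km/s.
Transfer-orbit speed at r₂: v_p = √[μ(2/r₂ − 1/a_t)] = 43.86 km/s.
Second burn Δv₂ = |v₂ − v_p| = 10.96 km/s.
Total Δv = Δv₁ + Δv₂ = 17.11 km/s.

Δv = 17.1 km/s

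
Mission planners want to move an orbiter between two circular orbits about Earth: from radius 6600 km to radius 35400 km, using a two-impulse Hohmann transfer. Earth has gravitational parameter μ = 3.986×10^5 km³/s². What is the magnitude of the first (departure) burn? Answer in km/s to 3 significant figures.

Δv₁ = 2.32 km/s

The Hohmann ellipse has a_t = (r₁ + r₂)/2 = 21000 km.
Circular speed at r = 6600 km: v_c = √(μ/r) = 7.771 km/s.
Transfer-orbit speed at the same r (vis-viva, a = a_t): v_t = √[μ(2/r − 1/a_t)] = 10.09 km/s.
Δv₁ = |v_t − v_c| = |10.09 − 7.771| = 2.319 km/s.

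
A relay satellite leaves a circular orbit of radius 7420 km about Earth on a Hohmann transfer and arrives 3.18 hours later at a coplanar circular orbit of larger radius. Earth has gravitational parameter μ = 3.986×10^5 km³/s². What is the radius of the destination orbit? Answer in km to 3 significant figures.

r₂ = 27400 km

Transfer time t = 3.18 hours = 11448 s, and t = π√(a_t³/μ).
So a_t = (μ t²/π²)^(1/3) = (3.986×10^5 × (11448)² / π²)^(1/3) = 17427 km.
Since a_t = (r₁ + r₂)/2, r₂ = 2a_t − r₁ = 2×17427 − 7420 = 27434 km.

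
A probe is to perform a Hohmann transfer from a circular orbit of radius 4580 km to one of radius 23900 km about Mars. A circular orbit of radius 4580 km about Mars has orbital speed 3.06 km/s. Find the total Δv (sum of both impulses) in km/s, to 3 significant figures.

Δv = 1.48 km/s

From the circular-orbit relation v² = μ/r at r = 4580 km: μ = v²r = (3.06)² × 4580 = 42885.3 km³/s².
The Hohmann ellipse has a_t = (r₁ + r₂)/2 = 14240 km.
At r₁ the circular-orbit speed is v₁ = √(μ/r₁) = 3.0600 km/s.
Transfer-orbit speed at r₁ (vis-viva): v_p = √[μ(2/r₁ − 1/a_t)] = 3.9643 km/s.
First burn Δv₁ = |v_p − v₁| = 0.9043 km/s.
At r₂, v₂ = √(μ/r₂) = 1.33954 km/s.
Transfer-orbit speed at r₂: v_a = √[μ(2/r₂ − 1/a_t)] = 0.759684 km/s.
Second burn Δv₂ = |v₂ − v_a| = 0.5799 km/s.
Δv = Δv₁ + Δv₂ = 0.9043 + 0.5799 = 1.484 km/s.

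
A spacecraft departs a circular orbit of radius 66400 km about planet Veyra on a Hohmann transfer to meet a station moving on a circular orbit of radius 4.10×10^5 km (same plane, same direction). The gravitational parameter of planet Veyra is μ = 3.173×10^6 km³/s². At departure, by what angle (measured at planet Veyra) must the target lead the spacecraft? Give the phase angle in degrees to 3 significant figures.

Semi-major axis of the transfer orbit: a_t = (66400 + 4.100×10^5)/2 = 2.382×10^5 km.
Transfer time t = π√(a_t³/μ) = 2.05035×10^5 s.
Target angular speed ω₂ = √(μ/r₂³) = 6.78515×10^-6 rad/s.
Angle swept by the target during transfer: ω₂·t = 1.3912 rad = 79.71°.
The spacecraft traverses 180° on the transfer ellipse, so the target must lead by 180° − 79.71° = 100°.

φ = 100°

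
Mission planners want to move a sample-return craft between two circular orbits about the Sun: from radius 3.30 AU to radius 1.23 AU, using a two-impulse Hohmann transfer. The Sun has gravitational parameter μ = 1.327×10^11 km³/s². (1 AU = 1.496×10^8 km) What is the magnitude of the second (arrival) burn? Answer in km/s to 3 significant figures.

In km: r₁ = 3.30 × 1.496×10^8 = 4.9368×10^8 km; r₂ = 1.23 × 1.496×10^8 = 1.84008×10^8 km.
The Hohmann ellipse has a_t = (r₁ + r₂)/2 = 3.38844×10^8 km.
Circular speed at r = 1.84008×10^8 km: v_c = √(μ/r) = 26.85 km/s.
Transfer-orbit speed at the same r (vis-viva, a = a_t): v_t = √[μ(2/r − 1/a_t)] = 32.41 km/s.
Δv₂ = |v_t − v_c| = |32.41 − 26.85| = 5.560 km/s.

Δv₂ = 5.56 km/s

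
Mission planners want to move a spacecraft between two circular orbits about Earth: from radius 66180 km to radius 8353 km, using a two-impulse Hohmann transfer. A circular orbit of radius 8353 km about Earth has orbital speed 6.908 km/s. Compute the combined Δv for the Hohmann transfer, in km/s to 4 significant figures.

Δv = 3.590 km/s

From the circular-orbit relation v² = μ/r at r = 8353 km: μ = v²r = (6.908)² × 8353 = 3.98609×10^5 km³/s².
The Hohmann ellipse has a_t = (r₁ + r₂)/2 = 37266.5 km.
Circular speed at r₁: v₁ = √(μ/r₁) = √(3.98609×10^5/66180) = 2.454 km/s.
On the transfer ellipse at r₁, vis-viva gives v_a = √[μ(2/r₁ − 1/a_t)] = 1.162 km/s.
First burn Δv₁ = |v_a − v₁| = 1.292 km/s.
At r₂, v₂ = √(μ/r₂) = 6.908 km/s.
Transfer-orbit speed at r₂: v_p = √[μ(2/r₂ − 1/a_t)] = 9.206 km/s.
Second burn Δv₂ = |v₂ − v_p| = 2.298 km/s.
Δv = Δv₁ + Δv₂ = 1.292 + 2.298 = 3.590 km/s.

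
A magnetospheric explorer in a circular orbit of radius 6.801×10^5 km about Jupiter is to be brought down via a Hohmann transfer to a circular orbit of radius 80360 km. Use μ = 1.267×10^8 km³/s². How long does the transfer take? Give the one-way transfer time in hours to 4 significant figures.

t = 18.18 hours

Semi-major axis of the transfer orbit: a_t = (6.801×10^5 + 80360)/2 = 3.8023×10^5 km.
Half the transfer-orbit period gives t = π√(a_t³/μ) = 65440 s.
Converting: 65440 s ÷ 3600 s/hour = 18.18 hours.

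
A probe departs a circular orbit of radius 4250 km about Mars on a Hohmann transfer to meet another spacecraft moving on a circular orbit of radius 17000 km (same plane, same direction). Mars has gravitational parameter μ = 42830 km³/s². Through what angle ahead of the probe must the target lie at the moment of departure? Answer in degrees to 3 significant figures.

The Hohmann ellipse has a_t = (r₁ + r₂)/2 = 10625 km.
The half-period of the transfer ellipse is t = π√(a_t³/μ) = 16625 s.
Target angular speed ω₂ = √(μ/r₂³) = 9.3369×10^-5 rad/s.
Angle swept by the target during transfer: ω₂·t = 1.5523 rad = 88.94°.
Arrival is 180° from departure on the ellipse, so φ = 180° − 88.94° = 91.1°.

φ = 91.1°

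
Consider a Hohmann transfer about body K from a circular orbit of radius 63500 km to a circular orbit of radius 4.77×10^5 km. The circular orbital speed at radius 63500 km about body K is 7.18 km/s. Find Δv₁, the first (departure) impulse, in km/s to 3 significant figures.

From the circular-orbit relation v² = μ/r at r = 63500 km: μ = v²r = (7.18)² × 63500 = 3.27358×10^6 km³/s².
Transfer-ellipse semi-major axis a_t = (r₁ + r₂)/2 = (63500 + 4.770×10^5)/2 = 2.7025×10^5 km.
Circular speed at r = 63500 km: v_c = √(μ/r) = 7.180 km/s.
Transfer-orbit speed at the same r (vis-viva, a = a_t): v_t = √[μ(2/r − 1/a_t)] = 9.539 km/s.
Δv₁ = |v_t − v_c| = |9.539 − 7.180| = 2.359 km/s.

Δv₁ = 2.36 km/s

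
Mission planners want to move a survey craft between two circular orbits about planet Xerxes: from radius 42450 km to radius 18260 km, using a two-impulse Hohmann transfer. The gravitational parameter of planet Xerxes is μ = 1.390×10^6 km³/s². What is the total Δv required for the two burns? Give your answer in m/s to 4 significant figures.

Δv = 2877 m/s

Transfer-ellipse semi-major axis a_t = (r₁ + r₂)/2 = (42450 + 18260)/2 = 30355 km.
At r₁ the circular-orbit speed is v₁ = √(μ/r₁) = 5.722 km/s.
On the transfer ellipse at r₁, vis-viva gives v_a = √[μ(2/r₁ − 1/a_t)] = 4.438 km/s.
First burn Δv₁ = |v_a − v₁| = 1.284 km/s.
Circular speed at r₂: v₂ = √(μ/r₂) = 8.7248 km/s.
Transfer-orbit speed at r₂: v_p = √[μ(2/r₂ − 1/a_t)] = 10.318 km/s.
Second burn Δv₂ = |v₂ − v_p| = 1.593 km/s.
Δv = Δv₁ + Δv₂ = 1.284 + 1.593 = 2.877 km/s.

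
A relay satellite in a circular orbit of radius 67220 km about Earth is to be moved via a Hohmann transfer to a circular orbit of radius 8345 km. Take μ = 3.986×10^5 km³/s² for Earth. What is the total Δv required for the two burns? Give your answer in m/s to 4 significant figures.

The Hohmann ellipse has a_t = (r₁ + r₂)/2 = 37782.5 km.
Circular speed at r₁: v₁ = √(μ/r₁) = √(3.986×10^5/67220) = 2.435 km/s.
On the transfer ellipse at r₁, v² = μ(2/r − 1/a) gives v_a = √[μ(2/r₁ − 1/a_t)] = 1.144 km/s.
First burn Δv₁ = |v_a − v₁| = 1.291 km/s.
At r₂, v₂ = √(μ/r₂) = 6.911 km/s.
Transfer-orbit speed at r₂: v_p = √[μ(2/r₂ − 1/a_t)] = 9.218 km/s.
Second burn Δv₂ = |v₂ − v_p| = 2.307 km/s.
Total Δv = Δv₁ + Δv₂ = 3.598 km/s.

Δv = 3598 m/s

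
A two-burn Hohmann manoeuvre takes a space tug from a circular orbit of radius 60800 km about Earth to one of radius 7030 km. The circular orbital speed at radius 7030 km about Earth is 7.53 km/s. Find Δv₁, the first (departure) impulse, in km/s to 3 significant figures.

From the circular-orbit relation v² = μ/r at r = 7030 km: μ = v²r = (7.53)² × 7030 = 3.98607×10^5 km³/s².
The Hohmann ellipse has a_t = (r₁ + r₂)/2 = 33915 km.
Circular speed at r = 60800 km: v_c = √(μ/r) = 2.5605 km/s.
Transfer-orbit speed at the same r (vis-viva, a = a_t): v_t = √[μ(2/r − 1/a_t)] = 1.1657 km/s.
Δv₁ = |v_t − v_c| = |1.1657 − 2.5605| = 1.395 km/s.

Δv₁ = 1.39 km/s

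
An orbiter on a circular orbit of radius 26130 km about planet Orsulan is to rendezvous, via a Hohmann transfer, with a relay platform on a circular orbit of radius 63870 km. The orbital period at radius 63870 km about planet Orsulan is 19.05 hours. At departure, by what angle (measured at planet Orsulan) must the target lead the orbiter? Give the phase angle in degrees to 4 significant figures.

φ = 73.55°

From Kepler's third law T² = 4π²r³/μ at r = 63870 km, T = 19.05 hours = 19.05 × 3600 s = 68580 s: μ = 4π²r³/T² = 2.18703×10^6 km³/s².
The Hohmann ellipse has a_t = (r₁ + r₂)/2 = 45000 km.
The half-period of the transfer ellipse is t = π√(a_t³/μ) = 20279 s.
Target angular speed ω₂ = √(μ/r₂³) = 9.1618×10^-5 rad/s.
Angle swept by the target during transfer: ω₂·t = 1.8579 rad = 106.45°.
The orbiter traverses 180° on the transfer ellipse, so the target must lead by 180° − 106.45° = 73.55°.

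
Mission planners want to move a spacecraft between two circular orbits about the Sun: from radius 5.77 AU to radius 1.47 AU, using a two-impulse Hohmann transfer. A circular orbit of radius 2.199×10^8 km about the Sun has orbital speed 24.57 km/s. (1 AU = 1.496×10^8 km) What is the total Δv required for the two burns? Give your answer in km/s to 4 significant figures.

Δv = 10.95 km/s

From the circular-orbit relation v² = μ/r at r = 2.199×10^8 km: μ = v²r = (24.57)² × 2.199×10^8 = 1.32750×10^11 km³/s².
In km: r₁ = 5.77 × 1.496×10^8 = 8.63192×10^8 km; r₂ = 1.47 × 1.496×10^8 = 2.19912×10^8 km.
The Hohmann ellipse has a_t = (r₁ + r₂)/2 = 5.41552×10^8 km.
Circular speed at r₁: v₁ = √(μ/r₁) = √(1.32750×10^11/8.63192×10^8) = 12.4012 km/s.
On the transfer ellipse at r₁, vis-viva gives v_a = √[μ(2/r₁ − 1/a_t)] = 7.90257 km/s.
First burn Δv₁ = |v_a − v₁| = 4.499 km/s.
At r₂, v₂ = √(μ/r₂) = 24.57 km/s.
Transfer-orbit speed at r₂: v_p = √[μ(2/r₂ − 1/a_t)] = 31.02 km/s.
Second burn Δv₂ = |v₂ − v_p| = 6.450 km/s.
Total Δv = Δv₁ + Δv₂ = 10.95 km/s.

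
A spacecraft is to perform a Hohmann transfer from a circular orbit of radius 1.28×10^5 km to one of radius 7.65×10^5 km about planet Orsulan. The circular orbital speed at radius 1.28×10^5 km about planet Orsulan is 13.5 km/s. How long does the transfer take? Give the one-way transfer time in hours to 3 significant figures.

From the circular-orbit relation v² = μ/r at r = 1.28×10^5 km: μ = v²r = (13.5)² × 1.28×10^5 = 2.33280×10^7 km³/s².
The Hohmann ellipse has a_t = (r₁ + r₂)/2 = 4.465×10^5 km.
Transfer time t = π√(a_t³/μ) = π√((4.465×10^5)³ / 2.33280×10^7) = 1.941×10^5 s.
Converting: 1.941×10^5 s ÷ 3600 s/hour = 53.9 hours.

t = 53.9 hours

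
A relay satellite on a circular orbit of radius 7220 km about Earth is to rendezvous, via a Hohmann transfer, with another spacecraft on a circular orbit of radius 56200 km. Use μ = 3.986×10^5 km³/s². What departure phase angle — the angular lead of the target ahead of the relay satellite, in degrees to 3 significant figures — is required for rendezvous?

Transfer-ellipse semi-major axis a_t = (r₁ + r₂)/2 = (7220 + 56200)/2 = 31710 km.
The half-period of the transfer ellipse is t = π√(a_t³/μ) = 28098 s.
Target angular speed ω₂ = √(μ/r₂³) = 4.7388×10^-5 rad/s.
Angle swept by the target during transfer: ω₂·t = 1.3315 rad = 76.29°.
Arrival is 180° from departure on the ellipse, so φ = 180° − 76.29° = 104°.

φ = 104°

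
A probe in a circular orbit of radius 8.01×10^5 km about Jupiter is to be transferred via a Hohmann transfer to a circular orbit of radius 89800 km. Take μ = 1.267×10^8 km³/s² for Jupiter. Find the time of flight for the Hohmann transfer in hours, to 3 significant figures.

t = 23.0 hours

Transfer-ellipse semi-major axis a_t = (r₁ + r₂)/2 = (8.010×10^5 + 89800)/2 = 4.454×10^5 km.
Transfer time t = π√(a_t³/μ) = π√((4.454×10^5)³ / 1.267×10^8) = 82960 s.
Converting: 82960 s ÷ 3600 s/hour = 23.0 hours.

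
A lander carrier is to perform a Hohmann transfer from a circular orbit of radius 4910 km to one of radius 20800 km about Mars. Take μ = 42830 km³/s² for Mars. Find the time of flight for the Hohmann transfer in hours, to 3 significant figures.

The Hohmann ellipse has a_t = (r₁ + r₂)/2 = 12855 km.
By Kepler's third law the transfer-orbit period is T = 2π√(a_t³/μ), so t = T/2 = 22130 s.
Converting: 22130 s ÷ 3600 s/hour = 6.15 hours.

t = 6.15 hours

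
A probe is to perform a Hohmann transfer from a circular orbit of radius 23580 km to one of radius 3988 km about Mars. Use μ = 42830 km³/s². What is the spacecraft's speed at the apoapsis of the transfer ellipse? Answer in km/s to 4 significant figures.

v = 0.7249 km/s

The Hohmann ellipse has a_t = (r₁ + r₂)/2 = 13784 km.
At apoapsis, r = 23580 km.
Vis-viva: v = √[μ(2/r − 1/a_t)] = √[42830 × (2/23580 − 1/13784)] = 0.7249 km/s.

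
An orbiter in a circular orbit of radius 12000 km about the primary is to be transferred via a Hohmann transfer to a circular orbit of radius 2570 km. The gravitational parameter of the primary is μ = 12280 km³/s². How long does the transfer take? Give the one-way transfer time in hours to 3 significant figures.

Semi-major axis of the transfer orbit: a_t = (12000 + 2570)/2 = 7285 km.
Transfer time t = π√(a_t³/μ) = π√((7285)³ / 12280) = 17630 s.
Converting: 17630 s ÷ 3600 s/hour = 4.90 hours.

t = 4.90 hours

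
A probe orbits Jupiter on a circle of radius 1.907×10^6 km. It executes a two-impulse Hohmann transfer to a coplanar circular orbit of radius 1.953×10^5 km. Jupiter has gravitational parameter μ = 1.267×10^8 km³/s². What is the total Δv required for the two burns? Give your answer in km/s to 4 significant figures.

Δv = 13.47 km/s

The Hohmann ellipse has a_t = (r₁ + r₂)/2 = 1.05115×10^6 km.
At r₁ the circular-orbit speed is v₁ = √(μ/r₁) = 8.151 km/s.
Transfer-orbit speed at r₁ (vis-viva): v_a = √[μ(2/r₁ − 1/a_t)] = 3.513 km/s.
First burn Δv₁ = |v_a − v₁| = 4.638 km/s.
At r₂, v₂ = √(μ/r₂) = 25.4705 km/s.
Transfer-orbit speed at r₂: v_p = √[μ(2/r₂ − 1/a_t)] = 34.3068 km/s.
Second burn Δv₂ = |v₂ − v_p| = 8.836 km/s.
Δv = Δv₁ + Δv₂ = 4.638 + 8.836 = 13.47 km/s.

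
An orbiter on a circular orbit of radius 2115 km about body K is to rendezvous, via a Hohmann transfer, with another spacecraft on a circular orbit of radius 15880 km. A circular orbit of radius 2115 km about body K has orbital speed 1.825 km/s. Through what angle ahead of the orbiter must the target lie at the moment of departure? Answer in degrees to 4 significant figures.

φ = 103.2°

From the circular-orbit relation v² = μ/r at r = 2115 km: μ = v²r = (1.825)² × 2115 = 7044.27 km³/s².
Semi-major axis of the transfer orbit: a_t = (2115 + 15880)/2 = 8997.5 km.
The half-period of the transfer ellipse is t = π√(a_t³/μ) = 31945.9 s.
The target's mean motion on its circular orbit is ω₂ = √(μ/r₂³) = 4.19413×10^-5 rad/s.
Angle swept by the target during transfer: ω₂·t = 1.3399 rad = 76.77°.
Arrival is 180° from departure on the ellipse, so φ = 180° − 76.77° = 103.2°.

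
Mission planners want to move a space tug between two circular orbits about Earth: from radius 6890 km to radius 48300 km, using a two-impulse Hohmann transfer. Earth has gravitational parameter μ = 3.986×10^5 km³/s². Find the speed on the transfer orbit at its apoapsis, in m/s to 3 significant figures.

v = 1440 m/s

The Hohmann ellipse has a_t = (r₁ + r₂)/2 = 27595 km.
At apoapsis, r = 48300 km.
Applying v² = μ(2/r − 1/a_t): v = 1.435 km/s.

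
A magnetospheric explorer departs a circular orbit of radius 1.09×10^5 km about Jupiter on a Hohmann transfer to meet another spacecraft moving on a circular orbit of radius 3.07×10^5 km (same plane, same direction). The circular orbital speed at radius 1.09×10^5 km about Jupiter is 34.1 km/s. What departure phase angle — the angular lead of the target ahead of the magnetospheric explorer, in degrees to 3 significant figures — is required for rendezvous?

φ = 79.6°

From the circular-orbit relation v² = μ/r at r = 1.09×10^5 km: μ = v²r = (34.1)² × 1.09×10^5 = 1.26746×10^8 km³/s².
Transfer-ellipse semi-major axis a_t = (r₁ + r₂)/2 = (1.090×10^5 + 3.070×10^5)/2 = 2.080×10^5 km.
Transfer time t = π√(a_t³/μ) = 26470 s.
Target angular speed ω₂ = √(μ/r₂³) = 6.619×10^-5 rad/s.
Angle swept by the target during transfer: ω₂·t = 1.752 rad = 100.4°.
Arrival is 180° from departure on the ellipse, so φ = 180° − 100.4° = 79.6°.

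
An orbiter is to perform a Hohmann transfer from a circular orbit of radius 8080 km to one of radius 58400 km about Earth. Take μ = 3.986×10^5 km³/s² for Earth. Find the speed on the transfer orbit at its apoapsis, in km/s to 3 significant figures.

Semi-major axis of the transfer orbit: a_t = (8080 + 58400)/2 = 33240 km.
The apoapsis of the transfer ellipse is at r = 58400 km.
Vis-viva: v = √[μ(2/r − 1/a_t)] = √[3.986×10^5 × (2/58400 − 1/33240)] = 1.288 km/s.

v = 1.29 km/s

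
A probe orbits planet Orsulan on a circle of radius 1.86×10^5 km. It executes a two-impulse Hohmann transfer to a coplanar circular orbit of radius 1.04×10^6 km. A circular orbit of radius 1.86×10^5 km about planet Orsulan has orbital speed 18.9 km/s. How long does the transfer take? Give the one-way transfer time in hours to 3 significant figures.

t = 51.4 hours

From the circular-orbit relation v² = μ/r at r = 1.86×10^5 km: μ = v²r = (18.9)² × 1.86×10^5 = 6.64411×10^7 km³/s².
Semi-major axis of the transfer orbit: a_t = (1.860×10^5 + 1.040×10^6)/2 = 6.130×10^5 km.
Transfer time t = π√(a_t³/μ) = π√((6.130×10^5)³ / 6.64411×10^7) = 1.850×10^5 s.
Converting: 1.850×10^5 s ÷ 3600 s/hour = 51.4 hours.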